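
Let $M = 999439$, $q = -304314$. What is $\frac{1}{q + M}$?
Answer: $\frac{1}{695125} \approx 1.4386 \cdot 10^{-6}$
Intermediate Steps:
$\frac{1}{q + M} = \frac{1}{-304314 + 999439} = \frac{1}{695125}$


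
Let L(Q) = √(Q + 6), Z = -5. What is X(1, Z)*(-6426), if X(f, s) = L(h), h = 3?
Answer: -19278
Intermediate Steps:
L(Q) = √(6 + Q)
X(f, s) = 3 (X(f, s) = √(6 + 3) = √9 = 3)
X(1, Z)*(-6426) = 3*(-6426) = -19278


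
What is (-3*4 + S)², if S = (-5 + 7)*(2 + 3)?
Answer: 4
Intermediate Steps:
S = 10 (S = 2*5 = 10)
(-3*4 + S)² = (-3*4 + 10)² = (-12 + 10)² = (-2)² = 4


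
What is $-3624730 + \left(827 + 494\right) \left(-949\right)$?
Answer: $-4878359$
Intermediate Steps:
$-3624730 + \left(827 + 494\right) \left(-949\right) = -3624730 + 1321 \left(-949\right) = -3624730 - 1253629 = -4878359$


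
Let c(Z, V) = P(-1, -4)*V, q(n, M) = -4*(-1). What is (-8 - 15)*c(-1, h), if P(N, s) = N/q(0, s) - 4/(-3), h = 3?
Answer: -299/4 ≈ -74.750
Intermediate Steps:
q(n, M) = 4
P(N, s) = 4/3 + N/4 (P(N, s) = N/4 - 4/(-3) = N*(1/4) - 4*(-1/3) = N/4 + 4/3 = 4/3 + N/4)
c(Z, V) = 13*V/12 (c(Z, V) = (4/3 + (1/4)*(-1))*V = (4/3 - 1/4)*V = 13*V/12)
(-8 - 15)*c(-1, h) = (-8 - 15)*((13/12)*3) = -23*13/4 = -299/4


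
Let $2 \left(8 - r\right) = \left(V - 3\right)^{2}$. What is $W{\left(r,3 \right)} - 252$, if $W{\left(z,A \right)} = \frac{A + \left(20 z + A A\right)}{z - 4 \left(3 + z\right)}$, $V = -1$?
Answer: $-253$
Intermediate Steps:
$r = 0$ ($r = 8 - \frac{\left(-1 - 3\right)^{2}}{2} = 8 - \frac{\left(-4\right)^{2}}{2} = 8 - 8 = 0$)
$W{\left(z,A \right)} = \frac{A + A^{2} + 20 z}{-12 - 3 z}$ ($W{\left(z,A \right)} = \frac{A + \left(20 z + A^{2}\right)}{z - \left(12 + 4 z\right)} = \frac{A + \left(A^{2} + 20 z\right)}{-12 - 3 z} = \frac{A + A^{2} + 20 z}{-12 - 3 z}$)
$W{\left(r,3 \right)} - 252 = \frac{\left(-1\right) 3 - 3^{2} - 0}{3 \left(4 + 0\right)} - 252 = \frac{-3 - 9 + 0}{3 \cdot 4} - 252 = \frac{1}{3} \cdot \frac{1}{4} \left(-3 - 9 + 0\right) - 252 = \frac{1}{3} \cdot \frac{1}{4} \left(-12\right) - 252 = -1 - 252 = -253$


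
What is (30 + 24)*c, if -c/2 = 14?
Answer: -1512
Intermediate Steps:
c = -28 (c = -2*14 = -28)
(30 + 24)*c = (30 + 24)*(-28) = 54*(-28) = -1512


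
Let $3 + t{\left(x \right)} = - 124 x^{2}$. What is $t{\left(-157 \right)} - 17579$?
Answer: $-3074058$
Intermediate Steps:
$t{\left(x \right)} = -3 - 124 x^{2}$
$t{\left(-157 \right)} - 17579 = \left(-3 - 124 \left(-157\right)^{2}\right) - 17579 = \left(-3 - 3056476\right) - 17579 = -3056479 - 17579 = -3074058$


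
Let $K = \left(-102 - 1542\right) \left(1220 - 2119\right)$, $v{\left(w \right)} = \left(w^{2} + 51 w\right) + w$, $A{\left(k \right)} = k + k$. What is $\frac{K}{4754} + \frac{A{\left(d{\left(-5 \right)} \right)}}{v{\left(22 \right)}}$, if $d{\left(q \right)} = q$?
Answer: $\frac{601516207}{1934878} \approx 310.88$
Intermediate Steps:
$A{\left(k \right)} = 2 k$
$v{\left(w \right)} = w^{2} + 52 w$
$K = 1477956$ ($K = \left(-1644\right) \left(-899\right) = 1477956$)
$\frac{K}{4754} + \frac{A{\left(d{\left(-5 \right)} \right)}}{v{\left(22 \right)}} = \frac{1477956}{4754} + \frac{2 \left(-5\right)}{22 \left(52 + 22\right)} = 1477956 \cdot \frac{1}{4754} - \frac{10}{22 \cdot 74} = \frac{738978}{2377} - \frac{10}{1628} = \frac{738978}{2377} - \frac{5}{814} = \frac{601516207}{1934878}$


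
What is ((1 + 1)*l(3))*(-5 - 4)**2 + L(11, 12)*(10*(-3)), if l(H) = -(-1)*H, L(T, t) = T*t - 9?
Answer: -3204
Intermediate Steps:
L(T, t) = -9 + T*t
l(H) = H
((1 + 1)*l(3))*(-5 - 4)**2 + L(11, 12)*(10*(-3)) = ((1 + 1)*3)*(-5 - 4)**2 + (-9 + 11*12)*(10*(-3)) = (2*3)*(-9)**2 + (-9 + 132)*(-30) = 6*81 + 123*(-30) = 486 - 3690 = -3204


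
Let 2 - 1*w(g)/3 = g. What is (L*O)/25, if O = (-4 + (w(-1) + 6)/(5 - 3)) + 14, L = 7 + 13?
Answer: 14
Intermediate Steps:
w(g) = 6 - 3*g
L = 20
O = 35/2 (O = (-4 + ((6 - 3*(-1)) + 6)/(5 - 3)) + 14 = (-4 + ((6 + 3) + 6)/2) + 14 = (-4 + (9 + 6)*(½)) + 14 = (-4 + 15*(½)) + 14 = (-4 + 15/2) + 14 = 7/2 + 14 = 35/2 ≈ 17.500)
(L*O)/25 = (20*(35/2))/25 = 350*(1/25) = 14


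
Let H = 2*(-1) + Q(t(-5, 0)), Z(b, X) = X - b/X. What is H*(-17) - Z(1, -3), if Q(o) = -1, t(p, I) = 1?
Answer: 161/3 ≈ 53.667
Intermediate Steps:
Z(b, X) = X - b/X
H = -3 (H = 2*(-1) - 1 = -2 - 1 = -3)
H*(-17) - Z(1, -3) = -3*(-17) - (-3 - 1*1/(-3)) = 51 - (-3 - 1*1*(-⅓)) = 51 - (-3 + ⅓) = 51 - 1*(-8/3) = 51 + 8/3 = 161/3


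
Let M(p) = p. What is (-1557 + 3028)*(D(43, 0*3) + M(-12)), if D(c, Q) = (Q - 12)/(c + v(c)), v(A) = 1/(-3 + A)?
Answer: -31085172/1721 ≈ -18062.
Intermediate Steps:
D(c, Q) = (-12 + Q)/(c + 1/(-3 + c)) (D(c, Q) = (Q - 12)/(c + 1/(-3 + c)) = (-12 + Q)/(c + 1/(-3 + c)))
(-1557 + 3028)*(D(43, 0*3) + M(-12)) = (-1557 + 3028)*((-12 + 0*3)*(-3 + 43)/(1 + 43*(-3 + 43)) - 12) = 1471*((-12 + 0)*40/(1 + 43*40) - 12) = 1471*(-12*40/(1 + 1720) - 12) = 1471*(-12*40/1721 - 12) = 1471*((1/1721)*(-12)*40 - 12) = 1471*(-480/1721 - 12) = 1471*(-21132/1721) = -31085172/1721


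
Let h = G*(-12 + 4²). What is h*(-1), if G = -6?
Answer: 24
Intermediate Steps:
h = -24 (h = -6*(-12 + 4²) = -6*(-12 + 16) = -6*4 = -24)
h*(-1) = -24*(-1) = 24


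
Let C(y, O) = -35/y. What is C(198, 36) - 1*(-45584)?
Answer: 9025597/198 ≈ 45584.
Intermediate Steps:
C(198, 36) - 1*(-45584) = -35/198 - 1*(-45584) = -35*1/198 + 45584 = -35/198 + 45584 = 9025597/198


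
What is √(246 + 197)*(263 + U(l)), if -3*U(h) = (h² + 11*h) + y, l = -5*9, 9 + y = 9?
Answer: -247*√443 ≈ -5198.8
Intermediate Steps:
y = 0 (y = -9 + 9 = 0)
l = -45
U(h) = -11*h/3 - h²/3 (U(h) = -((h² + 11*h) + 0)/3 = -(h² + 11*h)/3 = -11*h/3 - h²/3)
√(246 + 197)*(263 + U(l)) = √(246 + 197)*(263 + (⅓)*(-45)*(-11 - 1*(-45))) = √443*(263 + (⅓)*(-45)*(-11 + 45)) = √443*(263 + (⅓)*(-45)*34) = √443*(263 - 510) = √443*(-247) = -247*√443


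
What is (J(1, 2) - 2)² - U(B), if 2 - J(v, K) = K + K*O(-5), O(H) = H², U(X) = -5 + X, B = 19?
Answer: 2690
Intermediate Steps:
J(v, K) = 2 - 26*K (J(v, K) = 2 - (K + K*(-5)²) = 2 - (K + K*25) = 2 - (K + 25*K) = 2 - 26*K)
(J(1, 2) - 2)² - U(B) = ((2 - 26*2) - 2)² - (-5 + 19) = ((2 - 52) - 2)² - 1*14 = (-50 - 2)² - 14 = (-52)² - 14 = 2704 - 14 = 2690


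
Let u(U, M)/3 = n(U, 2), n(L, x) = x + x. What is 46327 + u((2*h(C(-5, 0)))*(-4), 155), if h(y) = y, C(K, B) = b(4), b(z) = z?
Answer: 46339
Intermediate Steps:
C(K, B) = 4
n(L, x) = 2*x
u(U, M) = 12 (u(U, M) = 3*(2*2) = 3*4 = 12)
46327 + u((2*h(C(-5, 0)))*(-4), 155) = 46327 + 12 = 46339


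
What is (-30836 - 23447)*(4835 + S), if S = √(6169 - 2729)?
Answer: -262458305 - 217132*√215 ≈ -2.6564e+8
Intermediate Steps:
S = 4*√215 (S = √3440 = 4*√215 ≈ 58.651)
(-30836 - 23447)*(4835 + S) = (-30836 - 23447)*(4835 + 4*√215) = -54283*(4835 + 4*√215) = -262458305 - 217132*√215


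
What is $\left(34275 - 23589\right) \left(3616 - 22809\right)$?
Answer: $-205096398$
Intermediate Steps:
$\left(34275 - 23589\right) \left(3616 - 22809\right) = 10686 \left(-19193\right) = -205096398$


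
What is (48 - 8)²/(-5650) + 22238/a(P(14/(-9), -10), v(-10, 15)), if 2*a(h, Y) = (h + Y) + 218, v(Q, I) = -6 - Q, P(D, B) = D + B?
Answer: 22585742/107011 ≈ 211.06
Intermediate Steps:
P(D, B) = B + D
a(h, Y) = 109 + Y/2 + h/2 (a(h, Y) = ((h + Y) + 218)/2 = ((Y + h) + 218)/2 = (218 + Y + h)/2 = 109 + Y/2 + h/2)
(48 - 8)²/(-5650) + 22238/a(P(14/(-9), -10), v(-10, 15)) = (48 - 8)²/(-5650) + 22238/(109 + (-6 - 1*(-10))/2 + (-10 + 14/(-9))/2) = 40²*(-1/5650) + 22238/(109 + (-6 + 10)/2 + (-10 + 14*(-⅑))/2) = 1600*(-1/5650) + 22238/(109 + (½)*4 + (-10 - 14/9)/2) = -32/113 + 22238/(109 + 2 + (½)*(-104/9)) = -32/113 + 22238/(109 + 2 - 52/9) = -32/113 + 22238/(947/9) = -32/113 + 22238*(9/947) = -32/113 + 200142/947 = 22585742/107011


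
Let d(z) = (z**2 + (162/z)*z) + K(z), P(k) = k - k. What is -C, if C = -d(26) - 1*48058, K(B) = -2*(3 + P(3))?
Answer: 48890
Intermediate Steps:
P(k) = 0
K(B) = -6 (K(B) = -2*(3 + 0) = -2*3 = -6)
d(z) = 156 + z**2 (d(z) = (z**2 + (162/z)*z) - 6 = (z**2 + 162) - 6 = (162 + z**2) - 6 = 156 + z**2)
C = -48890 (C = -(156 + 26**2) - 1*48058 = -(156 + 676) - 48058 = -1*832 - 48058 = -832 - 48058 = -48890)
-C = -1*(-48890) = 48890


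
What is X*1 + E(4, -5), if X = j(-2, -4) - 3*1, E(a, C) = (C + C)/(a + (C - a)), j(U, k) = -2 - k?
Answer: 1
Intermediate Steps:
E(a, C) = 2 (E(a, C) = (2*C)/C = 2)
X = -1 (X = (-2 - 1*(-4)) - 3*1 = (-2 + 4) - 3 = 2 - 3 = -1)
X*1 + E(4, -5) = -1*1 + 2 = -1 + 2 = 1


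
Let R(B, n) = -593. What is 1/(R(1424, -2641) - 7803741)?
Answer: -1/7804334 ≈ -1.2813e-7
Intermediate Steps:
1/(R(1424, -2641) - 7803741) = 1/(-593 - 7803741) = 1/(-7804334) = -1/7804334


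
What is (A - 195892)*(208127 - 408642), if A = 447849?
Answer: -50521157855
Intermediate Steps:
(A - 195892)*(208127 - 408642) = (447849 - 195892)*(208127 - 408642) = 251957*(-200515) = -50521157855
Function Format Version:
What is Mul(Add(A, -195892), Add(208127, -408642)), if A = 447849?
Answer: -50521157855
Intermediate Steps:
Mul(Add(A, -195892), Add(208127, -408642)) = Mul(Add(447849, -195892), Add(208127, -408642)) = Mul(251957, -200515) = -50521157855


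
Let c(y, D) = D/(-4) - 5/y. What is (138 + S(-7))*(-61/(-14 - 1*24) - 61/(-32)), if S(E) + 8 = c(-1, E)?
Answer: 1167845/2432 ≈ 480.20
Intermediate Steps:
c(y, D) = -5/y - D/4 (c(y, D) = D*(-¼) - 5/y = -D/4 - 5/y = -5/y - D/4)
S(E) = -3 - E/4 (S(E) = -8 + (-5/(-1) - E/4) = -8 + (-5*(-1) - E/4) = -8 + (5 - E/4) = -3 - E/4)
(138 + S(-7))*(-61/(-14 - 1*24) - 61/(-32)) = (138 + (-3 - ¼*(-7)))*(-61/(-14 - 1*24) - 61/(-32)) = (138 + (-3 + 7/4))*(-61/(-14 - 24) - 61*(-1/32)) = (138 - 5/4)*(-61/(-38) + 61/32) = 547*(-61*(-1/38) + 61/32)/4 = 547*(61/38 + 61/32)/4 = (547/4)*(2135/608) = 1167845/2432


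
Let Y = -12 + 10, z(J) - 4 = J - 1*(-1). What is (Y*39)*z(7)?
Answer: -936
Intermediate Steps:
z(J) = 5 + J (z(J) = 4 + (J - 1*(-1)) = 4 + (J + 1) = 4 + (1 + J) = 5 + J)
Y = -2
(Y*39)*z(7) = (-2*39)*(5 + 7) = -78*12 = -936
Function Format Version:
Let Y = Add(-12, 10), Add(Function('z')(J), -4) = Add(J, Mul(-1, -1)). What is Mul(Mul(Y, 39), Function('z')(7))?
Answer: -936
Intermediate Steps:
Function('z')(J) = Add(5, J) (Function('z')(J) = Add(4, Add(J, Mul(-1, -1))) = Add(4, Add(J, 1)) = Add(4, Add(1, J)) = Add(5, J))
Y = -2
Mul(Mul(Y, 39), Function('z')(7)) = Mul(Mul(-2, 39), Add(5, 7)) = Mul(-78, 12) = -936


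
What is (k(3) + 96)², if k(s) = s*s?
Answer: 11025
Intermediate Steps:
k(s) = s²
(k(3) + 96)² = (3² + 96)² = (9 + 96)² = 105² = 11025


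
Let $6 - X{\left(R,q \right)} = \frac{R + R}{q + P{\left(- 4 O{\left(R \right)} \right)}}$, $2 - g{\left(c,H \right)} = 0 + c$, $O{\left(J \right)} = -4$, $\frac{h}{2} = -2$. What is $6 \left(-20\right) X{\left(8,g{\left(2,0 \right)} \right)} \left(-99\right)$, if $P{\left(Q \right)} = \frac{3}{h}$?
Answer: $324720$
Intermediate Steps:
$h = -4$ ($h = 2 \left(-2\right) = -4$)
$P{\left(Q \right)} = - \frac{3}{4}$ ($P{\left(Q \right)} = \frac{3}{-4} = 3 \left(- \frac{1}{4}\right) = - \frac{3}{4}$)
$g{\left(c,H \right)} = 2 - c$ ($g{\left(c,H \right)} = 2 - \left(0 + c\right) = 2 - c$)
$X{\left(R,q \right)} = 6 - \frac{2 R}{- \frac{3}{4} + q}$ ($X{\left(R,q \right)} = 6 - \frac{R + R}{q - \frac{3}{4}} = 6 - \frac{2 R}{- \frac{3}{4} + q}$)
$6 \left(-20\right) X{\left(8,g{\left(2,0 \right)} \right)} \left(-99\right) = 6 \left(-20\right) \frac{2 \left(-9 - 32 + 12 \left(2 - 2\right)\right)}{-3 + 4 \left(2 - 2\right)} \left(-99\right) = - 120 \frac{2 \left(-9 - 32 + 12 \left(2 - 2\right)\right)}{-3 + 4 \left(2 - 2\right)} \left(-99\right) = - 120 \frac{2 \left(-9 - 32 + 12 \cdot 0\right)}{-3 + 4 \cdot 0} \left(-99\right) = - 120 \frac{2 \left(-9 - 32 + 0\right)}{-3 + 0} \left(-99\right) = - 120 \cdot 2 \frac{1}{-3} \left(-41\right) \left(-99\right) = - 120 \cdot 2 \left(- \frac{1}{3}\right) \left(-41\right) \left(-99\right) = \left(-120\right) \frac{82}{3} \left(-99\right) = \left(-3280\right) \left(-99\right) = 324720$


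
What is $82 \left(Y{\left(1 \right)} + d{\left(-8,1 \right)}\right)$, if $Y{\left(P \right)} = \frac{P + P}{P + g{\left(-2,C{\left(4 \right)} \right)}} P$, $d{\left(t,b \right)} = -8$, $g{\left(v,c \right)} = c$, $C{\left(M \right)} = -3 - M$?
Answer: $- \frac{2050}{3} \approx -683.33$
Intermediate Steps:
$Y{\left(P \right)} = \frac{2 P^{2}}{-7 + P}$ ($Y{\left(P \right)} = \frac{P + P}{P - 7} P = \frac{2 P}{P - 7} P = \frac{2 P}{-7 + P} P = \frac{2 P^{2}}{-7 + P}$)
$82 \left(Y{\left(1 \right)} + d{\left(-8,1 \right)}\right) = 82 \left(\frac{2 \cdot 1^{2}}{-7 + 1} - 8\right) = 82 \left(2 \cdot 1 \frac{1}{-6} - 8\right) = 82 \left(2 \cdot 1 \left(- \frac{1}{6}\right) - 8\right) = 82 \left(- \frac{1}{3} - 8\right) = 82 \left(- \frac{25}{3}\right) = - \frac{2050}{3}$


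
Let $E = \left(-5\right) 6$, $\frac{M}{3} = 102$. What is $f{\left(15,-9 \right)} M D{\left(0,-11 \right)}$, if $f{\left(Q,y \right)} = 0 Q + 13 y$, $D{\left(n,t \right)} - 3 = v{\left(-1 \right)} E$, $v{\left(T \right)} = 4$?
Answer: $4188834$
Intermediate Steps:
$M = 306$ ($M = 3 \cdot 102 = 306$)
$E = -30$
$D{\left(n,t \right)} = -117$ ($D{\left(n,t \right)} = 3 + 4 \left(-30\right) = 3 - 120 = -117$)
$f{\left(Q,y \right)} = 13 y$ ($f{\left(Q,y \right)} = 0 + 13 y = 13 y$)
$f{\left(15,-9 \right)} M D{\left(0,-11 \right)} = 13 \left(-9\right) 306 \left(-117\right) = \left(-117\right) 306 \left(-117\right) = \left(-35802\right) \left(-117\right) = 4188834$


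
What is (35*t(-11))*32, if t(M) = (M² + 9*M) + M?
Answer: 12320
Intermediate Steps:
t(M) = M² + 10*M
(35*t(-11))*32 = (35*(-11*(10 - 11)))*32 = (35*(-11*(-1)))*32 = (35*11)*32 = 385*32 = 12320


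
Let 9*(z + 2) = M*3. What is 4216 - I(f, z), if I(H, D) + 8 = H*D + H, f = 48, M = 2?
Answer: 4240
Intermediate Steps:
z = -4/3 (z = -2 + (2*3)/9 = -2 + (1/9)*6 = -2 + 2/3 = -4/3 ≈ -1.3333)
I(H, D) = -8 + H + D*H (I(H, D) = -8 + (H*D + H) = -8 + (D*H + H) = -8 + (H + D*H) = -8 + H + D*H)
4216 - I(f, z) = 4216 - (-8 + 48 - 4/3*48) = 4216 - (-8 + 48 - 64) = 4216 - 1*(-24) = 4216 + 24 = 4240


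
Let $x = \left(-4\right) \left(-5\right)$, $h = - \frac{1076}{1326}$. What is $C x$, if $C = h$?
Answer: $- \frac{10760}{663} \approx -16.229$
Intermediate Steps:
$h = - \frac{538}{663}$ ($h = \left(-1076\right) \frac{1}{1326} = - \frac{538}{663} \approx -0.81146$)
$C = - \frac{538}{663} \approx -0.81146$
$x = 20$
$C x = \left(- \frac{538}{663}\right) 20 = - \frac{10760}{663}$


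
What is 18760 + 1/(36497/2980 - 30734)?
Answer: 1717493436500/91550823 ≈ 18760.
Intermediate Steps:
18760 + 1/(36497/2980 - 30734) = 18760 + 1/(-91550823/2980) = 18760 - 2980/91550823 = 1717493436500/91550823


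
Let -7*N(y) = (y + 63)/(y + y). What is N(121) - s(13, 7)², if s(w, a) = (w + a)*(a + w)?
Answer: -135520092/847 ≈ -1.6000e+5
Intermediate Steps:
s(w, a) = (a + w)² (s(w, a) = (a + w)*(a + w) = (a + w)²)
N(y) = -(63 + y)/(14*y) (N(y) = -(y + 63)/(7*(y + y)) = -(63 + y)/(7*(2*y)) = -(63 + y)*1/(2*y)/7 = -(63 + y)/(14*y))
N(121) - s(13, 7)² = (1/14)*(-63 - 1*121)/121 - ((7 + 13)²)² = (1/14)*(1/121)*(-63 - 121) - (20²)² = (1/14)*(1/121)*(-184) - 1*400² = -92/847 - 1*160000 = -92/847 - 160000 = -135520092/847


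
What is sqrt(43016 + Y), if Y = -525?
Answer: sqrt(42491) ≈ 206.13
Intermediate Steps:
sqrt(43016 + Y) = sqrt(43016 - 525) = sqrt(42491)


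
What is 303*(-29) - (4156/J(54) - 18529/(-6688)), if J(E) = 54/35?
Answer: -2073639835/180576 ≈ -11483.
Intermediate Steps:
J(E) = 54/35 (J(E) = 54*(1/35) = 54/35)
303*(-29) - (4156/J(54) - 18529/(-6688)) = 303*(-29) - (4156/(54/35) - 18529/(-6688)) = -8787 - (4156*(35/54) - 18529*(-1/6688)) = -8787 - (72730/27 + 18529/6688) = -8787 - 1*486918523/180576 = -8787 - 486918523/180576 = -2073639835/180576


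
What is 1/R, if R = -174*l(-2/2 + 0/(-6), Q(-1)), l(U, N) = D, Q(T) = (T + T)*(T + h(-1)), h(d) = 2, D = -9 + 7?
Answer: 1/348 ≈ 0.0028736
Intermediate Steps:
D = -2
Q(T) = 2*T*(2 + T) (Q(T) = (T + T)*(T + 2) = (2*T)*(2 + T) = 2*T*(2 + T))
l(U, N) = -2
R = 348 (R = -174*(-2) = 348)
1/R = 1/348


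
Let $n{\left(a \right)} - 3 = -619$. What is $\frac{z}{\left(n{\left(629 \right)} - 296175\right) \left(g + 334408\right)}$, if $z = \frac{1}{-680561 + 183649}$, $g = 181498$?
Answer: $\frac{1}{76085305819389152} \approx 1.3143 \cdot 10^{-17}$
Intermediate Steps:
$n{\left(a \right)} = -616$ ($n{\left(a \right)} = 3 - 619 = -616$)
$z = - \frac{1}{496912}$ ($z = \frac{1}{-496912} = - \frac{1}{496912} \approx -2.0124 \cdot 10^{-6}$)
$\frac{z}{\left(n{\left(629 \right)} - 296175\right) \left(g + 334408\right)} = - \frac{1}{496912 \left(-616 - 296175\right) \left(181498 + 334408\right)} = - \frac{1}{496912 \left(\left(-296791\right) 515906\right)} = - \frac{1}{496912 \left(-153116257646\right)} = \left(- \frac{1}{496912}\right) \left(- \frac{1}{153116257646}\right) = \frac{1}{76085305819389152}$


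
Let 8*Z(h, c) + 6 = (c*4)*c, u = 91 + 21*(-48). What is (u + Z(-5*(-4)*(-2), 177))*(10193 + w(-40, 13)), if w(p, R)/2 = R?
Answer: 602788153/4 ≈ 1.5070e+8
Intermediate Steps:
w(p, R) = 2*R
u = -917 (u = 91 - 1008 = -917)
Z(h, c) = -¾ + c²/2 (Z(h, c) = -¾ + ((c*4)*c)/8 = -¾ + ((4*c)*c)/8 = -¾ + (4*c²)/8 = -¾ + c²/2)
(u + Z(-5*(-4)*(-2), 177))*(10193 + w(-40, 13)) = (-917 + (-¾ + (½)*177²))*(10193 + 2*13) = (-917 + (-¾ + (½)*31329))*(10193 + 26) = (-917 + (-¾ + 31329/2))*10219 = (-917 + 62655/4)*10219 = (58987/4)*10219 = 602788153/4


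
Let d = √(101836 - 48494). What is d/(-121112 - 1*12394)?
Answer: -√53342/133506 ≈ -0.0017300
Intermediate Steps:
d = √53342 ≈ 230.96
d/(-121112 - 1*12394) = √53342/(-121112 - 1*12394) = √53342/(-121112 - 12394) = √53342/(-133506) = √53342*(-1/133506) = -√53342/133506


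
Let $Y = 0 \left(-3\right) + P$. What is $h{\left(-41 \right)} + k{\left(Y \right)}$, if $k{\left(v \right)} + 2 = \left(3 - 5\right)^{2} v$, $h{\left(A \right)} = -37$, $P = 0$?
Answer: $-39$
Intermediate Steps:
$Y = 0$ ($Y = 0 \left(-3\right) + 0 = 0 + 0 = 0$)
$k{\left(v \right)} = -2 + 4 v$ ($k{\left(v \right)} = -2 + \left(3 - 5\right)^{2} v = -2 + \left(-2\right)^{2} v = -2 + 4 v$)
$h{\left(-41 \right)} + k{\left(Y \right)} = -37 + \left(-2 + 4 \cdot 0\right) = -37 + \left(-2 + 0\right) = -37 - 2 = -39$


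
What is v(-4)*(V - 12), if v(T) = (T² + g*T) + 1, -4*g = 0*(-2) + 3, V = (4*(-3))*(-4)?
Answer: 720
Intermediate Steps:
V = 48 (V = -12*(-4) = 48)
g = -¾ (g = -(0*(-2) + 3)/4 = -(0 + 3)/4 = -¼*3 = -¾ ≈ -0.75000)
v(T) = 1 + T² - 3*T/4 (v(T) = (T² - 3*T/4) + 1 = 1 + T² - 3*T/4)
v(-4)*(V - 12) = (1 + (-4)² - ¾*(-4))*(48 - 12) = (1 + 16 + 3)*36 = 20*36 = 720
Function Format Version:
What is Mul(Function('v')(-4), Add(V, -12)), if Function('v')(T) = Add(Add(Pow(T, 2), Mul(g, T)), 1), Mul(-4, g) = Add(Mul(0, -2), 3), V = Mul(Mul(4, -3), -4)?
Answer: 720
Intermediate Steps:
V = 48 (V = Mul(-12, -4) = 48)
g = Rational(-3, 4) (g = Mul(Rational(-1, 4), Add(Mul(0, -2), 3)) = Mul(Rational(-1, 4), Add(0, 3)) = Mul(Rational(-1, 4), 3) = Rational(-3, 4) ≈ -0.75000)
Function('v')(T) = Add(1, Pow(T, 2), Mul(Rational(-3, 4), T)) (Function('v')(T) = Add(Add(Pow(T, 2), Mul(Rational(-3, 4), T)), 1) = Add(1, Pow(T, 2), Mul(Rational(-3, 4), T)))
Mul(Function('v')(-4), Add(V, -12)) = Mul(Add(1, Pow(-4, 2), Mul(Rational(-3, 4), -4)), Add(48, -12)) = Mul(Add(1, 16, 3), 36) = Mul(20, 36) = 720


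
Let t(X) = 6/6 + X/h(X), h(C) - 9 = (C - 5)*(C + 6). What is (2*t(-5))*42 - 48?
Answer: 456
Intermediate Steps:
h(C) = 9 + (-5 + C)*(6 + C) (h(C) = 9 + (C - 5)*(C + 6) = 9 + (-5 + C)*(6 + C))
t(X) = 1 + X/(-21 + X + X²) (t(X) = 6/6 + X/(-21 + X + X²) = 6*(⅙) + X/(-21 + X + X²) = 1 + X/(-21 + X + X²))
(2*t(-5))*42 - 48 = (2*((-21 + (-5)² + 2*(-5))/(-21 - 5 + (-5)²)))*42 - 48 = (2*((-21 + 25 - 10)/(-21 - 5 + 25)))*42 - 48 = (2*(-6/(-1)))*42 - 48 = (2*(-1*(-6)))*42 - 48 = (2*6)*42 - 48 = 12*42 - 48 = 504 - 48 = 456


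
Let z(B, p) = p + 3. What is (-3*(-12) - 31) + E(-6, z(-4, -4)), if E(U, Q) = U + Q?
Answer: -2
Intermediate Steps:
z(B, p) = 3 + p
E(U, Q) = Q + U
(-3*(-12) - 31) + E(-6, z(-4, -4)) = (-3*(-12) - 31) + ((3 - 4) - 6) = (36 - 31) + (-1 - 6) = 5 - 7 = -2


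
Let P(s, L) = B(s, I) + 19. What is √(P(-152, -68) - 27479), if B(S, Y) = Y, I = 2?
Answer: I*√27458 ≈ 165.7*I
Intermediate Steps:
P(s, L) = 21 (P(s, L) = 2 + 19 = 21)
√(P(-152, -68) - 27479) = √(21 - 27479) = √(-27458) = I*√27458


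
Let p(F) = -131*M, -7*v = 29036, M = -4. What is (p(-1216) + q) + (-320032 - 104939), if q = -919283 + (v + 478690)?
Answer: -869188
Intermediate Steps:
v = -4148 (v = -⅐*29036 = -4148)
p(F) = 524 (p(F) = -131*(-4) = 524)
q = -444741 (q = -919283 + (-4148 + 478690) = -919283 + 474542 = -444741)
(p(-1216) + q) + (-320032 - 104939) = (524 - 444741) + (-320032 - 104939) = -444217 - 424971 = -869188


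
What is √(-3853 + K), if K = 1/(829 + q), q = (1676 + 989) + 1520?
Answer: 3*I*√10762796686/5014 ≈ 62.073*I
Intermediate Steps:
q = 4185 (q = 2665 + 1520 = 4185)
K = 1/5014 (K = 1/(829 + 4185) = 1/5014 ≈ 0.00019944)
√(-3853 + K) = √(-3853 + 1/5014) = √(-19318941/5014) = 3*I*√10762796686/5014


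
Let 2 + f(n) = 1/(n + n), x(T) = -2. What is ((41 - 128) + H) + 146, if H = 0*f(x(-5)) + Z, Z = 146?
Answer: 205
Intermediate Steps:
f(n) = -2 + 1/(2*n) (f(n) = -2 + 1/(n + n) = -2 + 1/(2*n))
H = 146 (H = 0*(-2 + (1/2)/(-2)) + 146 = 0*(-2 + (1/2)*(-1/2)) + 146 = 0*(-2 - 1/4) + 146 = 0*(-9/4) + 146 = 0 + 146 = 146)
((41 - 128) + H) + 146 = ((41 - 128) + 146) + 146 = (-87 + 146) + 146 = 59 + 146 = 205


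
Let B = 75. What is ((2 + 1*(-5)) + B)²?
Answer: 5184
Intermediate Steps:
((2 + 1*(-5)) + B)² = ((2 + 1*(-5)) + 75)² = ((2 - 5) + 75)² = (-3 + 75)² = 72² = 5184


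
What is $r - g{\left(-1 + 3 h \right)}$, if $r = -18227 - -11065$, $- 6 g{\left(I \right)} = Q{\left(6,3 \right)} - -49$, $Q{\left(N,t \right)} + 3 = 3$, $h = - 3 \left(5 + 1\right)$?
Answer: $- \frac{42923}{6} \approx -7153.8$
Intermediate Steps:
$h = -18$ ($h = \left(-3\right) 6 = -18$)
$Q{\left(N,t \right)} = 0$ ($Q{\left(N,t \right)} = -3 + 3 = 0$)
$g{\left(I \right)} = - \frac{49}{6}$ ($g{\left(I \right)} = - \frac{0 - -49}{6} = - \frac{0 + 49}{6} = \left(- \frac{1}{6}\right) 49 = - \frac{49}{6}$)
$r = -7162$ ($r = -18227 + 11065 = -7162$)
$r - g{\left(-1 + 3 h \right)} = -7162 - - \frac{49}{6} = -7162 + \frac{49}{6} = - \frac{42923}{6}$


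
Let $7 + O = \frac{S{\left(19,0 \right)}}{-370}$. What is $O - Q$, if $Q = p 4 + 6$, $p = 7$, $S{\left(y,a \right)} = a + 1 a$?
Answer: $-41$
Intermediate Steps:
$S{\left(y,a \right)} = 2 a$ ($S{\left(y,a \right)} = a + a = 2 a$)
$O = -7$ ($O = -7 + \frac{2 \cdot 0}{-370} = -7 + 0 \left(- \frac{1}{370}\right) = -7 + 0 = -7$)
$Q = 34$ ($Q = 7 \cdot 4 + 6 = 28 + 6 = 34$)
$O - Q = -7 - 34 = -41$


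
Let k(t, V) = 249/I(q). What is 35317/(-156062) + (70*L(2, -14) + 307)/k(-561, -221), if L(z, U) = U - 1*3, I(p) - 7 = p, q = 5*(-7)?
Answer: 3849682955/38859438 ≈ 99.067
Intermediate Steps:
q = -35
I(p) = 7 + p
k(t, V) = -249/28 (k(t, V) = 249/(7 - 35) = 249/(-28) = 249*(-1/28) = -249/28)
L(z, U) = -3 + U (L(z, U) = U - 3 = -3 + U)
35317/(-156062) + (70*L(2, -14) + 307)/k(-561, -221) = 35317/(-156062) + (70*(-3 - 14) + 307)/(-249/28) = 35317*(-1/156062) + (70*(-17) + 307)*(-28/249) = -35317/156062 + (-1190 + 307)*(-28/249) = -35317/156062 - 883*(-28/249) = -35317/156062 + 24724/249 = 3849682955/38859438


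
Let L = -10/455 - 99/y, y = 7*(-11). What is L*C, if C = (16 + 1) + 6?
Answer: 2645/91 ≈ 29.066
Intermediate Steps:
y = -77
C = 23 (C = 17 + 6 = 23)
L = 115/91 (L = -10/455 - 99/(-77) = -10*1/455 - 99*(-1/77) = -2/91 + 9/7 = 115/91 ≈ 1.2637)
L*C = (115/91)*23 = 2645/91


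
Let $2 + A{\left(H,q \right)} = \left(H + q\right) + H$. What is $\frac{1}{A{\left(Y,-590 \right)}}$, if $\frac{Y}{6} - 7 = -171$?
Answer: $- \frac{1}{2560} \approx -0.00039063$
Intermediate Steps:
$Y = -984$ ($Y = 42 + 6 \left(-171\right) = 42 - 1026 = -984$)
$A{\left(H,q \right)} = -2 + q + 2 H$ ($A{\left(H,q \right)} = -2 + \left(\left(H + q\right) + H\right) = -2 + \left(q + 2 H\right) = -2 + q + 2 H$)
$\frac{1}{A{\left(Y,-590 \right)}} = \frac{1}{-2 - 590 + 2 \left(-984\right)} = \frac{1}{-2 - 590 - 1968} = \frac{1}{-2560} = - \frac{1}{2560}$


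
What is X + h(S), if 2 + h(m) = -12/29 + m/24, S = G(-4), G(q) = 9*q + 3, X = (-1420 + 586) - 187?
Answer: -237751/232 ≈ -1024.8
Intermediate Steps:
X = -1021 (X = -834 - 187 = -1021)
G(q) = 3 + 9*q
S = -33 (S = 3 + 9*(-4) = 3 - 36 = -33)
h(m) = -70/29 + m/24 (h(m) = -2 + (-12/29 + m/24) = -70/29 + m/24)
X + h(S) = -1021 + (-70/29 + (1/24)*(-33)) = -1021 + (-70/29 - 11/8) = -1021 - 879/232 = -237751/232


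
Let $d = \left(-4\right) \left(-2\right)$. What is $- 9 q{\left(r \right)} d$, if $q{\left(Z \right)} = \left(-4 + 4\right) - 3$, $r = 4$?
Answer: $216$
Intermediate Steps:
$q{\left(Z \right)} = -3$ ($q{\left(Z \right)} = 0 - 3 = -3$)
$d = 8$
$- 9 q{\left(r \right)} d = \left(-9\right) \left(-3\right) 8 = 27 \cdot 8 = 216$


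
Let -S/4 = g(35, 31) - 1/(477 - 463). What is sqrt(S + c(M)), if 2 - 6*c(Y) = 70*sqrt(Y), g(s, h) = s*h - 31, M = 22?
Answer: sqrt(-1858983 - 5145*sqrt(22))/21 ≈ 65.346*I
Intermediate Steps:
g(s, h) = -31 + h*s (g(s, h) = h*s - 31 = -31 + h*s)
c(Y) = 1/3 - 35*sqrt(Y)/3
S = -29510/7 (S = -4*((-31 + 31*35) - 1/(477 - 463)) = -4*((-31 + 1085) - 1/14) = -4*(1054 - 1*1/14) = -4*(1054 - 1/14) = -4*14755/14 = -29510/7 ≈ -4215.7)
sqrt(S + c(M)) = sqrt(-29510/7 + (1/3 - 35*sqrt(22)/3)) = sqrt(-88523/21 - 35*sqrt(22)/3)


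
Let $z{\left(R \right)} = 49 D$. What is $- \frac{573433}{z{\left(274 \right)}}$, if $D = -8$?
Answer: $\frac{81919}{56} \approx 1462.8$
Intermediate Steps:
$z{\left(R \right)} = -392$ ($z{\left(R \right)} = 49 \left(-8\right) = -392$)
$- \frac{573433}{z{\left(274 \right)}} = - \frac{573433}{-392} = \left(-573433\right) \left(- \frac{1}{392}\right) = \frac{81919}{56}$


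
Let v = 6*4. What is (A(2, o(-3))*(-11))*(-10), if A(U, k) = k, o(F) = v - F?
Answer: 2970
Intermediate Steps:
v = 24
o(F) = 24 - F
(A(2, o(-3))*(-11))*(-10) = ((24 - 1*(-3))*(-11))*(-10) = ((24 + 3)*(-11))*(-10) = (27*(-11))*(-10) = -297*(-10) = 2970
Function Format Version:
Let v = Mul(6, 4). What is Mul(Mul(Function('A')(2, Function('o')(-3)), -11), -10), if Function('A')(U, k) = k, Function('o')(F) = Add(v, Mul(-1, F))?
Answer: 2970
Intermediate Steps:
v = 24
Function('o')(F) = Add(24, Mul(-1, F))
Mul(Mul(Function('A')(2, Function('o')(-3)), -11), -10) = Mul(Mul(Add(24, Mul(-1, -3)), -11), -10) = Mul(Mul(Add(24, 3), -11), -10) = Mul(Mul(27, -11), -10) = Mul(-297, -10) = 2970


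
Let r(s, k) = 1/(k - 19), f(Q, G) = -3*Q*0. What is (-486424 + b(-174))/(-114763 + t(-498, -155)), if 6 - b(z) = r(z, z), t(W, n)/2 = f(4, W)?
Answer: 93878673/22149259 ≈ 4.2385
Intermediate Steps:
f(Q, G) = 0
r(s, k) = 1/(-19 + k)
t(W, n) = 0 (t(W, n) = 2*0 = 0)
b(z) = 6 - 1/(-19 + z)
(-486424 + b(-174))/(-114763 + t(-498, -155)) = (-486424 + (-115 + 6*(-174))/(-19 - 174))/(-114763 + 0) = (-486424 + (-115 - 1044)/(-193))/(-114763) = (-486424 - 1/193*(-1159))*(-1/114763) = (-486424 + 1159/193)*(-1/114763) = -93878673/193*(-1/114763) = 93878673/22149259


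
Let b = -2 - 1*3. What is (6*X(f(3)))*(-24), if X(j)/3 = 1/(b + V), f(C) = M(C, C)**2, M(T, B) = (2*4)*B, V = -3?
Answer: 54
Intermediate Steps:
M(T, B) = 8*B
f(C) = 64*C**2 (f(C) = (8*C)**2 = 64*C**2)
b = -5 (b = -2 - 3 = -5)
X(j) = -3/8 (X(j) = 3/(-5 - 3) = 3/(-8) = 3*(-1/8) = -3/8)
(6*X(f(3)))*(-24) = (6*(-3/8))*(-24) = -9/4*(-24) = 54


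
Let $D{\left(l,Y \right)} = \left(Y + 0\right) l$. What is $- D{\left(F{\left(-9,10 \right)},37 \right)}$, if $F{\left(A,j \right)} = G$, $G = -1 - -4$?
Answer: $-111$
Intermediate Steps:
$G = 3$ ($G = -1 + 4 = 3$)
$F{\left(A,j \right)} = 3$
$D{\left(l,Y \right)} = Y l$
$- D{\left(F{\left(-9,10 \right)},37 \right)} = - 37 \cdot 3 = \left(-1\right) 111 = -111$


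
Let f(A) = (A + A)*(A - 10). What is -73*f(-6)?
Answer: -14016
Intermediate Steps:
f(A) = 2*A*(-10 + A) (f(A) = (2*A)*(-10 + A) = 2*A*(-10 + A))
-73*f(-6) = -146*(-6)*(-10 - 6) = -146*(-6)*(-16) = -73*192 = -14016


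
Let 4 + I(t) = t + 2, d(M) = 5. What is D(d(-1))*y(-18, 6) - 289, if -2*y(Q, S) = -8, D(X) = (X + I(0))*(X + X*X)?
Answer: 71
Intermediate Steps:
I(t) = -2 + t (I(t) = -4 + (t + 2) = -4 + (2 + t) = -2 + t)
D(X) = (-2 + X)*(X + X**2) (D(X) = (X + (-2 + 0))*(X + X*X) = (X - 2)*(X + X**2) = (-2 + X)*(X + X**2))
y(Q, S) = 4 (y(Q, S) = -1/2*(-8) = 4)
D(d(-1))*y(-18, 6) - 289 = (5*(-2 + 5**2 - 1*5))*4 - 289 = (5*(-2 + 25 - 5))*4 - 289 = (5*18)*4 - 289 = 90*4 - 289 = 360 - 289 = 71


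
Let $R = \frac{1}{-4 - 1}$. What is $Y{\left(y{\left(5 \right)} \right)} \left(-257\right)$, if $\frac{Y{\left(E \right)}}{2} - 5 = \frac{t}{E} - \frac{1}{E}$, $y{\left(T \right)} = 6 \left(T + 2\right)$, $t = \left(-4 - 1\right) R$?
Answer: $-2570$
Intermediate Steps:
$R = - \frac{1}{5}$ ($R = \frac{1}{-5} = - \frac{1}{5} \approx -0.2$)
$t = 1$ ($t = \left(-4 - 1\right) \left(- \frac{1}{5}\right) = \left(-5\right) \left(- \frac{1}{5}\right) = 1$)
$y{\left(T \right)} = 12 + 6 T$ ($y{\left(T \right)} = 6 \left(2 + T\right) = 12 + 6 T$)
$Y{\left(E \right)} = 10$ ($Y{\left(E \right)} = 10 + 2 \left(1 \frac{1}{E} - \frac{1}{E}\right) = 10 + 2 \left(\frac{1}{E} - \frac{1}{E}\right) = 10 + 2 \cdot 0 = 10 + 0 = 10$)
$Y{\left(y{\left(5 \right)} \right)} \left(-257\right) = 10 \left(-257\right) = -2570$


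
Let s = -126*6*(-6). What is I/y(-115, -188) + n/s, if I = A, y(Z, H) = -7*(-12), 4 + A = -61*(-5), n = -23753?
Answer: -7499/4536 ≈ -1.6532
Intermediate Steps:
A = 301 (A = -4 - 61*(-5) = -4 + 305 = 301)
y(Z, H) = 84
I = 301
s = 4536 (s = -21*36*(-6) = -756*(-6) = 4536)
I/y(-115, -188) + n/s = 301/84 - 23753/4536 = 301*(1/84) - 23753*1/4536 = 43/12 - 23753/4536 = -7499/4536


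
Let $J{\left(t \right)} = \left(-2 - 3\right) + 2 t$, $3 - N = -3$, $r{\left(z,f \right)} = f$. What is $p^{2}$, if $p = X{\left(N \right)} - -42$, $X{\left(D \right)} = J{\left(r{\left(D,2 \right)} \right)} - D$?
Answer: $1225$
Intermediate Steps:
$N = 6$ ($N = 3 - -3 = 3 + 3 = 6$)
$J{\left(t \right)} = -5 + 2 t$
$X{\left(D \right)} = -1 - D$ ($X{\left(D \right)} = \left(-5 + 2 \cdot 2\right) - D = \left(-5 + 4\right) - D = -1 - D$)
$p = 35$ ($p = \left(-1 - 6\right) - -42 = \left(-1 - 6\right) + 42 = -7 + 42 = 35$)
$p^{2} = 35^{2} = 1225$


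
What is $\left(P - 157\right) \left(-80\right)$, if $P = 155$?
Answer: $160$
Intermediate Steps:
$\left(P - 157\right) \left(-80\right) = \left(155 - 157\right) \left(-80\right) = \left(-2\right) \left(-80\right) = 160$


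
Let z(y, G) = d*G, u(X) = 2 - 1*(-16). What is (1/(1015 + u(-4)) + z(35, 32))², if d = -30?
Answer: 983427239041/1067089 ≈ 9.2160e+5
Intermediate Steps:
u(X) = 18 (u(X) = 2 + 16 = 18)
z(y, G) = -30*G
(1/(1015 + u(-4)) + z(35, 32))² = (1/(1015 + 18) - 30*32)² = (1/1033 - 960)² = (-991679/1033)² = 983427239041/1067089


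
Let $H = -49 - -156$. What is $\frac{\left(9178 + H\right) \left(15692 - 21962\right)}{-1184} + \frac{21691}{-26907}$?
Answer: $\frac{783208895753}{15928944} \approx 49169.0$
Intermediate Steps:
$H = 107$ ($H = -49 + 156 = 107$)
$\frac{\left(9178 + H\right) \left(15692 - 21962\right)}{-1184} + \frac{21691}{-26907} = \frac{\left(9178 + 107\right) \left(15692 - 21962\right)}{-1184} + \frac{21691}{-26907} = 9285 \left(-6270\right) \left(- \frac{1}{1184}\right) + 21691 \left(- \frac{1}{26907}\right) = \left(-58216950\right) \left(- \frac{1}{1184}\right) - \frac{21691}{26907} = \frac{29108475}{592} - \frac{21691}{26907} = \frac{783208895753}{15928944}$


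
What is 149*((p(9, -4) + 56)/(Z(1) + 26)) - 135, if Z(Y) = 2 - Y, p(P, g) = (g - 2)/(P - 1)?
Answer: 18349/108 ≈ 169.90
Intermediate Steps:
p(P, g) = (-2 + g)/(-1 + P)
149*((p(9, -4) + 56)/(Z(1) + 26)) - 135 = 149*(((-2 - 4)/(-1 + 9) + 56)/((2 - 1*1) + 26)) - 135 = 149*((-6/8 + 56)/((2 - 1) + 26)) - 135 = 149*(((⅛)*(-6) + 56)/(1 + 26)) - 135 = 149*((-¾ + 56)/27) - 135 = 149*((221/4)*(1/27)) - 135 = 149*(221/108) - 135 = 32929/108 - 135 = 18349/108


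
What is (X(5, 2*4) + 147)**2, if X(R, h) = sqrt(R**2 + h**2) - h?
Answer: (139 + sqrt(89))**2 ≈ 22033.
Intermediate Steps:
(X(5, 2*4) + 147)**2 = ((sqrt(5**2 + (2*4)**2) - 2*4) + 147)**2 = ((sqrt(25 + 8**2) - 1*8) + 147)**2 = ((sqrt(25 + 64) - 8) + 147)**2 = ((sqrt(89) - 8) + 147)**2 = ((-8 + sqrt(89)) + 147)**2 = (139 + sqrt(89))**2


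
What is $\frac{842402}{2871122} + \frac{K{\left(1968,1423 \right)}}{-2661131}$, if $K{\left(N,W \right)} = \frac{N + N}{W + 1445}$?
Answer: $\frac{267887707297101}{913031595198349} \approx 0.2934$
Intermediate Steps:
$K{\left(N,W \right)} = \frac{2 N}{1445 + W}$
$\frac{842402}{2871122} + \frac{K{\left(1968,1423 \right)}}{-2661131} = \frac{842402}{2871122} + \frac{2 \cdot 1968 \frac{1}{1445 + 1423}}{-2661131} = 842402 \cdot \frac{1}{2871122} + 2 \cdot 1968 \cdot \frac{1}{2868} \left(- \frac{1}{2661131}\right) = \frac{421201}{1435561} + 2 \cdot 1968 \cdot \frac{1}{2868} \left(- \frac{1}{2661131}\right) = \frac{421201}{1435561} + \frac{328}{239} \left(- \frac{1}{2661131}\right) = \frac{421201}{1435561} - \frac{328}{636010309} = \frac{267887707297101}{913031595198349}$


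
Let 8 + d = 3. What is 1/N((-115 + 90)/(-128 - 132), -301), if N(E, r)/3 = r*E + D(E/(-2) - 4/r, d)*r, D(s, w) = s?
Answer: -104/5763 ≈ -0.018046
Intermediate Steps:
d = -5 (d = -8 + 3 = -5)
N(E, r) = 3*E*r + 3*r*(-4/r - E/2) (N(E, r) = 3*(r*E + (E/(-2) - 4/r)*r) = 3*(E*r + (E*(-½) - 4/r)*r) = 3*(E*r + (-E/2 - 4/r)*r) = 3*(E*r + (-4/r - E/2)*r) = 3*(E*r + r*(-4/r - E/2)) = 3*E*r + 3*r*(-4/r - E/2))
1/N((-115 + 90)/(-128 - 132), -301) = 1/(-12 + (3/2)*((-115 + 90)/(-128 - 132))*(-301)) = 1/(-12 + (3/2)*(-25/(-260))*(-301)) = 1/(-12 + (3/2)*(-25*(-1/260))*(-301)) = 1/(-12 + (3/2)*(5/52)*(-301)) = 1/(-12 - 4515/104) = 1/(-5763/104) = -104/5763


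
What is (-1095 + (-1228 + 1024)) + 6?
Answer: -1293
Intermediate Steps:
(-1095 + (-1228 + 1024)) + 6 = (-1095 - 204) + 6 = -1299 + 6 = -1293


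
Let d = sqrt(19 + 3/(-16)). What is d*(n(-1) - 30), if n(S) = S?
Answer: -31*sqrt(301)/4 ≈ -134.46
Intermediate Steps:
d = sqrt(301)/4 (d = sqrt(19 + 3*(-1/16)) = sqrt(19 - 3/16) = sqrt(301/16) = sqrt(301)/4 ≈ 4.3373)
d*(n(-1) - 30) = (sqrt(301)/4)*(-1 - 30) = (sqrt(301)/4)*(-31) = -31*sqrt(301)/4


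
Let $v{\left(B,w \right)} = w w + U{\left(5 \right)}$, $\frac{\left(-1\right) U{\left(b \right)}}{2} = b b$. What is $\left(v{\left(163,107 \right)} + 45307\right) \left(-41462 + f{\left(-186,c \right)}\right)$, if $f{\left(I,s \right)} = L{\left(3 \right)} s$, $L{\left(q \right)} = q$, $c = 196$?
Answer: $-2317801044$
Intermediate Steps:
$U{\left(b \right)} = - 2 b^{2}$ ($U{\left(b \right)} = - 2 b b = - 2 b^{2}$)
$f{\left(I,s \right)} = 3 s$
$v{\left(B,w \right)} = -50 + w^{2}$ ($v{\left(B,w \right)} = w w - 2 \cdot 5^{2} = w^{2} - 50 = -50 + w^{2}$)
$\left(v{\left(163,107 \right)} + 45307\right) \left(-41462 + f{\left(-186,c \right)}\right) = \left(\left(-50 + 107^{2}\right) + 45307\right) \left(-41462 + 3 \cdot 196\right) = \left(\left(-50 + 11449\right) + 45307\right) \left(-41462 + 588\right) = \left(11399 + 45307\right) \left(-40874\right) = 56706 \left(-40874\right) = -2317801044$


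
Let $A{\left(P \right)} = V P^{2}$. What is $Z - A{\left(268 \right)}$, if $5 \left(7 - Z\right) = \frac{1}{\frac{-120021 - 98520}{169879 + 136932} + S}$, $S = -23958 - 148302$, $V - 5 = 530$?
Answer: $- \frac{104683618459658282}{2724303165} \approx -3.8426 \cdot 10^{7}$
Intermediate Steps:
$V = 535$ ($V = 5 + 530 = 535$)
$S = -172260$ ($S = -23958 - 148302 = -172260$)
$A{\left(P \right)} = 535 P^{2}$
$Z = \frac{19070125318}{2724303165}$ ($Z = 7 - \frac{1}{5 \left(\frac{-120021 - 98520}{169879 + 136932} - 172260\right)} = 7 - \frac{1}{5 \left(- \frac{218541}{306811} - 172260\right)} = 7 - \frac{1}{5 \left(\left(-218541\right) \frac{1}{306811} - 172260\right)} = 7 - \frac{1}{5 \left(- \frac{2253}{3163} - 172260\right)} = 7 - \frac{1}{5 \left(- \frac{544860633}{3163}\right)} = 7 - - \frac{3163}{2724303165} = 7 + \frac{3163}{2724303165} = \frac{19070125318}{2724303165} \approx 7.0$)
$Z - A{\left(268 \right)} = \frac{19070125318}{2724303165} - 535 \cdot 268^{2} = \frac{19070125318}{2724303165} - 535 \cdot 71824 = \frac{19070125318}{2724303165} - 38425840 = - \frac{104683618459658282}{2724303165}$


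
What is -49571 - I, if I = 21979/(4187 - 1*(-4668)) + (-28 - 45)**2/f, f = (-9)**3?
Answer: -319964262841/6455295 ≈ -49566.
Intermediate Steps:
f = -729
I = -31165604/6455295 (I = 21979/(4187 - 1*(-4668)) + (-28 - 45)**2/(-729) = 21979/(4187 + 4668) + (-73)**2*(-1/729) = 21979/8855 + 5329*(-1/729) = 21979*(1/8855) - 5329/729 = 21979/8855 - 5329/729 = -31165604/6455295 ≈ -4.8279)
-49571 - I = -49571 - 1*(-31165604/6455295) = -49571 + 31165604/6455295 = -319964262841/6455295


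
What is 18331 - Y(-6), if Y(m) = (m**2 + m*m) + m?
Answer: 18265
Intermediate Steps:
Y(m) = m + 2*m**2 (Y(m) = (m**2 + m**2) + m = 2*m**2 + m = m + 2*m**2)
18331 - Y(-6) = 18331 - (-6)*(1 + 2*(-6)) = 18331 - (-6)*(1 - 12) = 18331 - (-6)*(-11) = 18331 - 1*66 = 18331 - 66 = 18265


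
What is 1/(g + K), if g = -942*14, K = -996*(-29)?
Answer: 1/15696 ≈ 6.3710e-5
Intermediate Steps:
K = 28884
g = -13188 (g = -314*42 = -13188)
1/(g + K) = 1/(-13188 + 28884) = 1/15696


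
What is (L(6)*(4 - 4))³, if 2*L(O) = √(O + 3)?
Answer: 0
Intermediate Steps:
L(O) = √(3 + O)/2 (L(O) = √(O + 3)/2 = √(3 + O)/2)
(L(6)*(4 - 4))³ = ((√(3 + 6)/2)*(4 - 4))³ = ((√9/2)*0)³ = (((½)*3)*0)³ = ((3/2)*0)³ = 0³ = 0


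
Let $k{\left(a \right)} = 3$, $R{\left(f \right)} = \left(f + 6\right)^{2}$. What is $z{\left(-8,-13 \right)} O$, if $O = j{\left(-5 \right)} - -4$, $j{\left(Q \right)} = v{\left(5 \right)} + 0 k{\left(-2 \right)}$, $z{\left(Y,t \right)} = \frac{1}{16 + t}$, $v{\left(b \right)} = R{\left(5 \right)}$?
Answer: $\frac{125}{3} \approx 41.667$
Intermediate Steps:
$R{\left(f \right)} = \left(6 + f\right)^{2}$
$v{\left(b \right)} = 121$ ($v{\left(b \right)} = \left(6 + 5\right)^{2} = 11^{2} = 121$)
$j{\left(Q \right)} = 121$ ($j{\left(Q \right)} = 121 + 0 \cdot 3 = 121 + 0 = 121$)
$O = 125$ ($O = 121 - -4 = 121 + 4 = 125$)
$z{\left(-8,-13 \right)} O = \frac{1}{16 - 13} \cdot 125 = \frac{1}{3} \cdot 125 = \frac{125}{3}$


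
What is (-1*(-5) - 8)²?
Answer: 9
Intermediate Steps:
(-1*(-5) - 8)² = (5 - 8)² = (-3)² = 9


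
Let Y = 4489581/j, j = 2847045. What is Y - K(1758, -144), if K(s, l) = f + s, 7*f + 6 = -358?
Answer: -1617523063/949015 ≈ -1704.4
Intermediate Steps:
f = -52 (f = -6/7 + (⅐)*(-358) = -6/7 - 358/7 = -52)
K(s, l) = -52 + s
Y = 1496527/949015 (Y = 4489581/2847045 = 4489581*(1/2847045) = 1496527/949015 ≈ 1.5769)
Y - K(1758, -144) = 1496527/949015 - (-52 + 1758) = 1496527/949015 - 1*1706 = 1496527/949015 - 1706 = -1617523063/949015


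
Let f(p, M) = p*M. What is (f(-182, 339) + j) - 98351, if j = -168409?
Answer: -328458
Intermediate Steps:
f(p, M) = M*p
(f(-182, 339) + j) - 98351 = (339*(-182) - 168409) - 98351 = (-61698 - 168409) - 98351 = -230107 - 98351 = -328458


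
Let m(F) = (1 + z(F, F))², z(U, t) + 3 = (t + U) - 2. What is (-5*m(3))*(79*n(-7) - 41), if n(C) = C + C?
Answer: 22940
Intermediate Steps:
z(U, t) = -5 + U + t (z(U, t) = -3 + ((t + U) - 2) = -3 + ((U + t) - 2) = -3 + (-2 + U + t) = -5 + U + t)
n(C) = 2*C
m(F) = (-4 + 2*F)² (m(F) = (1 + (-5 + F + F))² = (1 + (-5 + 2*F))² = (-4 + 2*F)²)
(-5*m(3))*(79*n(-7) - 41) = (-20*(-2 + 3)²)*(79*(2*(-7)) - 41) = (-20*1²)*(79*(-14) - 41) = (-20)*(-1106 - 41) = -5*4*(-1147) = -20*(-1147) = 22940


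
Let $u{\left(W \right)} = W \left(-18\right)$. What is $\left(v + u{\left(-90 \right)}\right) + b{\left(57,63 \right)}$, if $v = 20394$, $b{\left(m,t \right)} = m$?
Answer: $22071$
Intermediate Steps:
$u{\left(W \right)} = - 18 W$
$\left(v + u{\left(-90 \right)}\right) + b{\left(57,63 \right)} = \left(20394 - -1620\right) + 57 = \left(20394 + 1620\right) + 57 = 22014 + 57 = 22071$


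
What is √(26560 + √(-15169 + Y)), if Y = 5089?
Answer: 2*√(6640 + 3*I*√70) ≈ 162.97 + 0.30802*I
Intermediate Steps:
√(26560 + √(-15169 + Y)) = √(26560 + √(-15169 + 5089)) = √(26560 + √(-10080)) = √(26560 + 12*I*√70)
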